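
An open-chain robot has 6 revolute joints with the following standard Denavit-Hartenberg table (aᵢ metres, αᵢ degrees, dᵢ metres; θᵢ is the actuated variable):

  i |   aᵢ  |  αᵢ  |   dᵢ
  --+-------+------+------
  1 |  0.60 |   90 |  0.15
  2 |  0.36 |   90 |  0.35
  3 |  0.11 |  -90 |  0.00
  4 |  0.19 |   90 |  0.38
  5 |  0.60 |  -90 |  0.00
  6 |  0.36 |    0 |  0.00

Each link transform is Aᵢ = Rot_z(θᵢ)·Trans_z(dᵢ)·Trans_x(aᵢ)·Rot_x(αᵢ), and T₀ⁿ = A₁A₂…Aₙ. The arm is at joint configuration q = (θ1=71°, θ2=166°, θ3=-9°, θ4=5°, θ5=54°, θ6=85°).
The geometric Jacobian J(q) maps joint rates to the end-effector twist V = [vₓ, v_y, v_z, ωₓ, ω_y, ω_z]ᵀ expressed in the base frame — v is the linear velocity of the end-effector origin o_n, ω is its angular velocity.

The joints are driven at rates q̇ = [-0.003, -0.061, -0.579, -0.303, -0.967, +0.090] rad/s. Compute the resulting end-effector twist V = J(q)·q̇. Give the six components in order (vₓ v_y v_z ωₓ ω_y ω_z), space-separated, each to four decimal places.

-1.1745 -0.5831 0.4222 -0.3277 -0.0811 -1.5403

o_n = [0.8751, -0.9295, 0.0291]
J₁: ẑ×o_n = [0.9295, 0.8751, -0.0000], ω = ẑ
J2: z=[0.9455, -0.3256, 0.0000] o=[0.1953, 0.5673, 0.1500] → [0.0394, 0.1143, -1.1939, 0.9455, -0.3256, 0.0000]
J3: z=[0.0788, 0.2287, 0.9703] o=[0.4125, 0.1231, 0.2371] → [0.9737, 0.4652, -0.1887, 0.0788, 0.2287, 0.9703]
J4: z=[0.8845, -0.4651, 0.0378] o=[0.3620, 0.0290, 0.2634] → [0.1452, 0.2266, -0.6091, 0.8845, -0.4651, 0.0378]
J5: z=[0.0384, 0.1533, 0.9874] o=[0.6097, -0.3134, 0.3069] → [0.5658, 0.2728, -0.0643, 0.0384, 0.1533, 0.9874]
J6: z=[0.8961, 0.4320, -0.1019] o=[0.8750, -0.8466, 0.3794] → [-0.1598, 0.3139, -0.0743, 0.8961, 0.4320, -0.1019]
V = J·q̇ = [-1.1745, -0.5831, 0.4222, -0.3277, -0.0811, -1.5403]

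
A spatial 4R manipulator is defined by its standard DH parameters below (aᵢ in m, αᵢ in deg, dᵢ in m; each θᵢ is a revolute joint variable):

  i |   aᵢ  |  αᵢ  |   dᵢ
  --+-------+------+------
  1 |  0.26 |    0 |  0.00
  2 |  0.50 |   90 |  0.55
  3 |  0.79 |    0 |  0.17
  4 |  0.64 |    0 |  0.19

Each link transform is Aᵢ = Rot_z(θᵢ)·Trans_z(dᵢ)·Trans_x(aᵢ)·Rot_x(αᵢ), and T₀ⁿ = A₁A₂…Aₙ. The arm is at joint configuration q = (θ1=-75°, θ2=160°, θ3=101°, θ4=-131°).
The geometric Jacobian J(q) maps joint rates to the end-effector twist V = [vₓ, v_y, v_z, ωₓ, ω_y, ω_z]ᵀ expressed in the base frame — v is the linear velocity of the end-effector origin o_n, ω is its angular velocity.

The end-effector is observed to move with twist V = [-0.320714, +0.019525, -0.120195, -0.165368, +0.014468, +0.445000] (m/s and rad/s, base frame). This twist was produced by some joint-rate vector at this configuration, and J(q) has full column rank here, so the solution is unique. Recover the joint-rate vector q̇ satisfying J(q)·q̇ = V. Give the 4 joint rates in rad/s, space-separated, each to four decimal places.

o_n = [0.5047, 0.6176, 1.0055]
J₁: ẑ×o_n = [-0.6176, 0.5047, 0.0000], ω = ẑ
J2: z=[0.0000, 0.0000, 1.0000] o=[0.0673, -0.2511, 0.0000] → [-0.8687, 0.4374, 0.0000, 0.0000, 0.0000, 1.0000]
J3: z=[0.9962, -0.0872, 0.0000] o=[0.1109, 0.2470, 0.5500] → [-0.0397, -0.4538, 0.4035, 0.9962, -0.0872, 0.0000]
J4: z=[0.9962, -0.0872, 0.0000] o=[0.2671, 0.0820, 1.3255] → [0.0279, 0.3188, 0.5543, 0.9962, -0.0872, 0.0000]
q̇ = J⁺·V = [0.3310, 0.1140, 0.1870, -0.3530]

0.3310 0.1140 0.1870 -0.3530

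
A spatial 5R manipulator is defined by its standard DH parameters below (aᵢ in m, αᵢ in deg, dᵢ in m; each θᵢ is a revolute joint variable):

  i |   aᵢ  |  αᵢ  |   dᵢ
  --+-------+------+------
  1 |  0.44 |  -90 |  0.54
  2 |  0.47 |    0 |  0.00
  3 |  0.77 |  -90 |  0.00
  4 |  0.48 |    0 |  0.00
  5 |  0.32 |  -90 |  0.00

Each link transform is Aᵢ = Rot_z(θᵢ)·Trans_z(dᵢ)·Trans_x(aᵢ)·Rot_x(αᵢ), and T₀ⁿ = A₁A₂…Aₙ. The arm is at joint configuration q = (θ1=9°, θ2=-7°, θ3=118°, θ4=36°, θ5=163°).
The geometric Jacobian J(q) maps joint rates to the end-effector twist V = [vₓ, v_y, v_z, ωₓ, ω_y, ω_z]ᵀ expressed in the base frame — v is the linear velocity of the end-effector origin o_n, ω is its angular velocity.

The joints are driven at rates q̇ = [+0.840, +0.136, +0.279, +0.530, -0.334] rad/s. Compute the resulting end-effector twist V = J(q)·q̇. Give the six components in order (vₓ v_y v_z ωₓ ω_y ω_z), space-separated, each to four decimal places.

-0.1823 0.3329 0.1844 -0.2456 0.3813 0.9102

o_n = [0.6203, -0.0819, -0.2016]
J₁: ẑ×o_n = [0.0819, 0.6203, -0.0000], ω = ẑ
J2: z=[-0.1564, 0.9877, 0.0000] o=[0.4346, 0.0688, 0.5400] → [-0.7325, -0.1160, -0.1598, -0.1564, 0.9877, 0.0000]
J3: z=[-0.1564, 0.9877, 0.0000] o=[0.8953, 0.1418, 0.5973] → [-0.7891, -0.1250, 0.3067, -0.1564, 0.9877, 0.0000]
J4: z=[-0.9221, -0.1460, 0.3584] o=[0.6228, 0.0986, -0.1216] → [0.0764, -0.0747, 0.1661, -0.9221, -0.1460, 0.3584]
J5: z=[-0.9221, -0.1460, 0.3584] o=[0.5295, -0.2018, -0.4841] → [-0.0842, 0.2930, -0.0973, -0.9221, -0.1460, 0.3584]
V = J·q̇ = [-0.1823, 0.3329, 0.1844, -0.2456, 0.3813, 0.9102]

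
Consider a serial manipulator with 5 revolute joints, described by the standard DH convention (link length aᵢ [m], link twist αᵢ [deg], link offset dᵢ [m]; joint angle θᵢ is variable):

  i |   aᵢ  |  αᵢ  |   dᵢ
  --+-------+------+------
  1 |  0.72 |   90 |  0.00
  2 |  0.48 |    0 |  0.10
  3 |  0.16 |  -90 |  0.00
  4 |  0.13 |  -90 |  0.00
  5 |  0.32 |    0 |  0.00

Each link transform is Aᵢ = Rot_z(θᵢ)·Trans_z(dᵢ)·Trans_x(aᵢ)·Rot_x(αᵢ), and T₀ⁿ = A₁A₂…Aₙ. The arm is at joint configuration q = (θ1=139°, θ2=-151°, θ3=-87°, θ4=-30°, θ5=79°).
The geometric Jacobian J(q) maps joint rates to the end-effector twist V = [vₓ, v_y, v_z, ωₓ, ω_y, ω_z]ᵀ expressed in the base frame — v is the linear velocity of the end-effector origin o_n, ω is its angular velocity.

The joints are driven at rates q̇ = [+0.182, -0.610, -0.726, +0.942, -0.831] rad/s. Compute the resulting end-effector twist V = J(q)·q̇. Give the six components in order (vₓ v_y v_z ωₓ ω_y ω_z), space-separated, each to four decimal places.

-0.2707 0.1067 0.3717 0.0324 -0.8448 -0.6695

o_n = [-0.1692, 0.4061, 0.2098]
J₁: ẑ×o_n = [-0.4061, -0.1692, 0.0000], ω = ẑ
J2: z=[0.6561, 0.7547, 0.0000] o=[-0.5434, 0.4724, 0.0000] → [0.1583, -0.1376, -0.3259, 0.6561, 0.7547, 0.0000]
J3: z=[0.6561, 0.7547, 0.0000] o=[-0.1609, 0.2724, -0.2327] → [0.3339, -0.2903, 0.0939, 0.6561, 0.7547, 0.0000]
J4: z=[0.6400, -0.5564, -0.5299] o=[-0.0970, 0.2168, -0.0970] → [-0.0703, -0.1581, 0.0810, 0.6400, -0.5564, -0.5299]
J5: z=[-0.3682, -0.8274, 0.4240] o=[-0.0093, 0.2267, -0.0015] → [-0.2509, 0.0100, -0.1983, -0.3682, -0.8274, 0.4240]
V = J·q̇ = [-0.2707, 0.1067, 0.3717, 0.0324, -0.8448, -0.6695]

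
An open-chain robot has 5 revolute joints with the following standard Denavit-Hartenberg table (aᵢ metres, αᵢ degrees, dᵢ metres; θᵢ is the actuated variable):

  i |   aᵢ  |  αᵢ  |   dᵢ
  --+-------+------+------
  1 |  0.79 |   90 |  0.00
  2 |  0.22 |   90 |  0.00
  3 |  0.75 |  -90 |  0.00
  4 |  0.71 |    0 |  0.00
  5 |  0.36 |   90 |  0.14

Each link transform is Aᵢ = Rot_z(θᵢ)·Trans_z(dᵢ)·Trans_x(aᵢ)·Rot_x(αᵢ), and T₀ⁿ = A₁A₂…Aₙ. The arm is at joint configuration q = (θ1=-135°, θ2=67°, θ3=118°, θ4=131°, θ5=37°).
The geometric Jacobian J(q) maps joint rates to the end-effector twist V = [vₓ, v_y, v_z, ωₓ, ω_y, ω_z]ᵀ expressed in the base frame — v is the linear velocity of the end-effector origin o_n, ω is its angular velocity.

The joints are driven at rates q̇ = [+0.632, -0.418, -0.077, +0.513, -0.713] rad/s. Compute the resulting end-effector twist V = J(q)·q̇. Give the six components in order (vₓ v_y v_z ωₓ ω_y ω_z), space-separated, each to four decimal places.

0.0915 -0.4715 0.2516 0.2305 -0.2278 0.8246

o_n = [-0.1077, -0.2855, 0.3567]
J₁: ẑ×o_n = [0.2855, -0.1077, 0.0000], ω = ẑ
J2: z=[-0.7071, 0.7071, 0.0000] o=[-0.5586, -0.5586, 0.0000] → [0.2522, 0.2522, -0.5120, -0.7071, 0.7071, 0.0000]
J3: z=[-0.6509, -0.6509, -0.3907] o=[-0.6194, -0.6194, 0.2025] → [0.0301, -0.0996, 0.1157, -0.6509, -0.6509, -0.3907]
J4: z=[0.5759, -0.0880, -0.8128] o=[-0.9904, -0.0539, -0.1216] → [-0.2303, -0.9929, -0.0557, 0.5759, -0.0880, -0.8128]
J5: z=[0.5759, -0.0880, -0.8128] o=[-0.4112, -0.0563, 0.2891] → [-0.1922, -0.2856, -0.1052, 0.5759, -0.0880, -0.8128]
V = J·q̇ = [0.0915, -0.4715, 0.2516, 0.2305, -0.2278, 0.8246]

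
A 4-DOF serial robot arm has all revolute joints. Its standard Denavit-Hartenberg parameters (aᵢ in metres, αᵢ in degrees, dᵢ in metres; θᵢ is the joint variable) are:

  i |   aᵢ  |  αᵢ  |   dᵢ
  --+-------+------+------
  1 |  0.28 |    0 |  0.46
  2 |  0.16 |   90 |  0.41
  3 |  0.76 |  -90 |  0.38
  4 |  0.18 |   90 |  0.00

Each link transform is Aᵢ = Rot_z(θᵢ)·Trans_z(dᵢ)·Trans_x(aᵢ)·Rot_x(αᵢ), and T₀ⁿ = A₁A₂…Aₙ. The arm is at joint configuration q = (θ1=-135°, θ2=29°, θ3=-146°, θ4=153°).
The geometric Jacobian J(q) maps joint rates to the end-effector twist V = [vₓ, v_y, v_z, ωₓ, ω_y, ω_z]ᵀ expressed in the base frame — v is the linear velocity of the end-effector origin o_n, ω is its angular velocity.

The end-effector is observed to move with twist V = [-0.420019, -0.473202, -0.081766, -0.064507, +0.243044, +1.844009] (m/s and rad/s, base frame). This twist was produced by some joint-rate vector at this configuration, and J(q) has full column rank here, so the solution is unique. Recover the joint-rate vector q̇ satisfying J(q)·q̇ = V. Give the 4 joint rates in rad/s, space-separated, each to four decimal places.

0.7290 0.7950 0.1290 -0.3860

o_n = [-0.3918, 0.2083, 0.5347]
J₁: ẑ×o_n = [-0.2083, -0.3918, 0.0000], ω = ẑ
J2: z=[0.0000, 0.0000, 1.0000] o=[-0.1980, -0.1980, 0.4600] → [-0.4063, -0.1938, 0.0000, 0.0000, 0.0000, 1.0000]
J3: z=[-0.9613, 0.2756, 0.0000] o=[-0.2421, -0.3518, 0.8700] → [-0.0924, -0.3223, -0.4971, -0.9613, 0.2756, 0.0000]
J4: z=[-0.1541, -0.5375, -0.8290] o=[-0.4337, 0.3586, 0.4450] → [-0.1728, -0.0209, 0.0457, -0.1541, -0.5375, -0.8290]
q̇ = J⁺·V = [0.7290, 0.7950, 0.1290, -0.3860]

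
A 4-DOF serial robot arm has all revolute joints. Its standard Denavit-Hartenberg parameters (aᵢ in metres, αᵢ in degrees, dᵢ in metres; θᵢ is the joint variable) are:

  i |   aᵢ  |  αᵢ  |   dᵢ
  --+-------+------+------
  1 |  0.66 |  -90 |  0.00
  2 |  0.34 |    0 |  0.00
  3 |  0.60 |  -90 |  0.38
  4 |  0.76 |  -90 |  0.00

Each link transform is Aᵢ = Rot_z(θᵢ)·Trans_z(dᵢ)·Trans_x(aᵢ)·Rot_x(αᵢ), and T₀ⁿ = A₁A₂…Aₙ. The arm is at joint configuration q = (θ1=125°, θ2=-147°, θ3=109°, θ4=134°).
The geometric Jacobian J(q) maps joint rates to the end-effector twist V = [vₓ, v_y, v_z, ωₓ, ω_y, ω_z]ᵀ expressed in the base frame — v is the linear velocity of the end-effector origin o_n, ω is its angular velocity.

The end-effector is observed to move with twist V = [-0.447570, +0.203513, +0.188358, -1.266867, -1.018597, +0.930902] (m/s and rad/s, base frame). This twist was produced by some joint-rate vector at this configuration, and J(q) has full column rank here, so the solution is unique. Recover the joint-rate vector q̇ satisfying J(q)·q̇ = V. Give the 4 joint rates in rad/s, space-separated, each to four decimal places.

o_n = [-0.1110, 0.4492, 0.2295]
J₁: ẑ×o_n = [-0.4492, -0.1110, 0.0000], ω = ẑ
J2: z=[-0.8192, -0.5736, 0.0000] o=[-0.3786, 0.5406, 0.0000] → [-0.1317, 0.1880, 0.2284, -0.8192, -0.5736, 0.0000]
J3: z=[-0.8192, -0.5736, 0.0000] o=[-0.2150, 0.3071, 0.1852] → [-0.0254, 0.0363, -0.0568, -0.8192, -0.5736, 0.0000]
J4: z=[-0.3531, 0.5043, -0.7880] o=[-0.7975, 0.4764, 0.5546] → [-0.1854, -0.6557, -0.3366, -0.3531, 0.5043, -0.7880]
q̇ = J⁺·V = [0.7930, 0.7770, 0.8450, -0.1750]

0.7930 0.7770 0.8450 -0.1750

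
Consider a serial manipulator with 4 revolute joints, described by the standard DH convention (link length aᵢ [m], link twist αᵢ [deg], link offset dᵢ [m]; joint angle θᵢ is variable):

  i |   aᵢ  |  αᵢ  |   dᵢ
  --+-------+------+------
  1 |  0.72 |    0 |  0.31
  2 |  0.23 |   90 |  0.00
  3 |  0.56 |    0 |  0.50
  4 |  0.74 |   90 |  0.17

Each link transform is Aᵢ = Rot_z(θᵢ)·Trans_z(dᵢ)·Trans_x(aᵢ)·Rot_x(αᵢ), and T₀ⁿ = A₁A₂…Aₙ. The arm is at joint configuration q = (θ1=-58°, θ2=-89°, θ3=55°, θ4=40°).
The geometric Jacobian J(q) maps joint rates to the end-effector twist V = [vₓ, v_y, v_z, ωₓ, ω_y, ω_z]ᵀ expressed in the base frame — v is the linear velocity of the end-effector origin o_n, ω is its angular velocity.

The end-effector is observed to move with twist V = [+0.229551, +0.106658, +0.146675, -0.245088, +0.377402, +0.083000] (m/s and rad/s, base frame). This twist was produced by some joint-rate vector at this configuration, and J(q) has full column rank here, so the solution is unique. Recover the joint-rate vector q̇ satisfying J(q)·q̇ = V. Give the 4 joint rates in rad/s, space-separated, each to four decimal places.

-0.3840 0.4670 0.5470 -0.0970

o_n = [-0.3916, -0.3138, 1.5059]
J₁: ẑ×o_n = [0.3138, -0.3916, 0.0000], ω = ẑ
J2: z=[0.0000, 0.0000, 1.0000] o=[0.3815, -0.6106, 0.3100] → [-0.2968, -0.7731, 0.0000, 0.0000, 0.0000, 1.0000]
J3: z=[-0.5446, 0.8387, 0.0000] o=[0.1886, -0.7359, 0.3100] → [1.0030, 0.6513, 0.2567, -0.5446, 0.8387, 0.0000]
J4: z=[-0.5446, 0.8387, 0.0000] o=[-0.3531, -0.4915, 0.7687] → [0.6183, 0.4015, -0.0645, -0.5446, 0.8387, 0.0000]
q̇ = J⁺·V = [-0.3840, 0.4670, 0.5470, -0.0970]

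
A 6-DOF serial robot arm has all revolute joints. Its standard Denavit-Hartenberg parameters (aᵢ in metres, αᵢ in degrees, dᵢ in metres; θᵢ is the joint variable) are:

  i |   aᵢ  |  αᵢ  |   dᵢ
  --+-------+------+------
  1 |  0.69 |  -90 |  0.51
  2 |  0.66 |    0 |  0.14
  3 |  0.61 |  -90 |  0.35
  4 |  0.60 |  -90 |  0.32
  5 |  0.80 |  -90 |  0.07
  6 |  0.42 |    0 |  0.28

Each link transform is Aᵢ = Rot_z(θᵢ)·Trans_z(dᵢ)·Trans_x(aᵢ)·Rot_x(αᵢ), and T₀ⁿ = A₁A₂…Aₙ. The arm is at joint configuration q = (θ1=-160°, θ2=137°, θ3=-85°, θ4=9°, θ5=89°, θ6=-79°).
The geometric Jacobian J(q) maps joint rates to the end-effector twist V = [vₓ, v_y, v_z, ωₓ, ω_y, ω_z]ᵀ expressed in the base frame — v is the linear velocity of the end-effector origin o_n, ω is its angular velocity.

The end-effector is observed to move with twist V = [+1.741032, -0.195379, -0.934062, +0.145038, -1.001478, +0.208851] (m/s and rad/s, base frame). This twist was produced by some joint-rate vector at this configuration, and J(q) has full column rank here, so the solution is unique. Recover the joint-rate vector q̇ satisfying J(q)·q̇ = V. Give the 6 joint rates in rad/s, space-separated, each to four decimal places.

o_n = [-1.1273, -0.3690, -0.2746]
J₁: ẑ×o_n = [0.3690, -1.1273, 0.0000], ω = ẑ
J2: z=[0.3420, -0.9397, 0.0000] o=[-0.6484, -0.2360, 0.5100] → [0.7373, 0.2684, -0.4955, 0.3420, -0.9397, 0.0000]
J3: z=[0.3420, -0.9397, 0.0000] o=[-0.1469, -0.2025, 0.0599] → [0.3143, 0.1144, -0.9782, 0.3420, -0.9397, 0.0000]
J4: z=[0.7405, 0.2695, -0.6157] o=[-0.3801, -0.6598, -0.4208] → [0.2184, 0.3518, 0.4167, 0.7405, 0.2695, -0.6157]
J5: z=[-0.2473, 0.9611, 0.1233] o=[-0.5181, -0.6101, -1.0848] → [0.7489, 0.1253, 0.5258, -0.2473, 0.9611, 0.1233]
J6: z=[0.6119, 0.0563, 0.7889] o=[-1.1364, -0.7593, -0.5946] → [-0.2899, -0.1886, 0.2383, 0.6119, 0.0563, 0.7889]
q̇ = J⁺·V = [0.6530, 0.9420, 0.6740, 0.1010, 0.5430, -0.5690]

0.6530 0.9420 0.6740 0.1010 0.5430 -0.5690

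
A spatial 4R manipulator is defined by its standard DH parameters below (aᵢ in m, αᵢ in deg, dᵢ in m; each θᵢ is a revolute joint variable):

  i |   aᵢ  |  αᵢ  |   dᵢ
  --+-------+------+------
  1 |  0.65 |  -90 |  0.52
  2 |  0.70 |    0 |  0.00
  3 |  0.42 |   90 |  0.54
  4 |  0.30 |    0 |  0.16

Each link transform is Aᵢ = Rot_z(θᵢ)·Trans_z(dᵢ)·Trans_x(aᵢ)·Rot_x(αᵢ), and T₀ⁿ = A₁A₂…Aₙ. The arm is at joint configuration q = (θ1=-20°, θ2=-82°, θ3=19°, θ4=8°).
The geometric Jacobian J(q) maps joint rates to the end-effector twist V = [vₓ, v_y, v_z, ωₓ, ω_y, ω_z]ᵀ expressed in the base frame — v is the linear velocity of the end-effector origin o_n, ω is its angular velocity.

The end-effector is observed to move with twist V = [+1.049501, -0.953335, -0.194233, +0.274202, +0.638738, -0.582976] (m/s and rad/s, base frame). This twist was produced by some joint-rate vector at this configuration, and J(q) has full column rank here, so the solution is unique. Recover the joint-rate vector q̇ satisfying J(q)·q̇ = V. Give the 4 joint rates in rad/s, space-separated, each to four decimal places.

-0.5630 0.7070 -0.0130 -0.0440

o_n = [1.0733, 0.2284, 1.9247]
J₁: ẑ×o_n = [-0.2284, 1.0733, 0.0000], ω = ẑ
J2: z=[0.3420, 0.9397, 0.0000] o=[0.6108, -0.2223, 0.5200] → [1.3200, -0.4805, -0.2804, 0.3420, 0.9397, 0.0000]
J3: z=[0.3420, 0.9397, 0.0000] o=[0.7023, -0.2556, 1.2132] → [0.6686, -0.2434, -0.1830, 0.3420, 0.9397, 0.0000]
J4: z=[-0.8373, 0.3047, 0.4540] o=[1.0662, 0.1866, 1.5874] → [0.0838, 0.2856, -0.0372, -0.8373, 0.3047, 0.4540]
q̇ = J⁺·V = [-0.5630, 0.7070, -0.0130, -0.0440]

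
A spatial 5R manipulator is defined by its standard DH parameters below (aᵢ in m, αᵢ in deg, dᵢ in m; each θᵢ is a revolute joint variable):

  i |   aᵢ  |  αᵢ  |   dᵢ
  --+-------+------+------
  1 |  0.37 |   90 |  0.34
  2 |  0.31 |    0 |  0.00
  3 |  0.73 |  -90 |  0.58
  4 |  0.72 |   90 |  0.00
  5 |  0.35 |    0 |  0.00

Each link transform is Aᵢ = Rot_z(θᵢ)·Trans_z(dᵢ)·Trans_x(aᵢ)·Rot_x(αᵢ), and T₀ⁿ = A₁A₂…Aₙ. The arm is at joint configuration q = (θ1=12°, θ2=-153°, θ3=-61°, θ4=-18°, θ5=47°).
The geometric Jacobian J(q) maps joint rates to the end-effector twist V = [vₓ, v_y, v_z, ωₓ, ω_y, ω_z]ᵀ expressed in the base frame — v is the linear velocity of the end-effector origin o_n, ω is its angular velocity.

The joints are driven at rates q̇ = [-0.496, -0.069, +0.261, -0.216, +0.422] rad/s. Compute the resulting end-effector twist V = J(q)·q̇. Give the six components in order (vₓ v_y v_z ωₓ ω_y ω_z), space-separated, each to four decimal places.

-0.5985 0.4208 -0.4465 0.3473 -0.5328 -0.3898

o_n = [-1.1974, -1.1504, 0.9051]
J₁: ẑ×o_n = [1.1504, -1.1974, 0.0000], ω = ẑ
J2: z=[0.2079, -0.9781, 0.0000] o=[0.3619, 0.0769, 0.3400] → [-0.5528, -0.1175, -1.7804, 0.2079, -0.9781, 0.0000]
J3: z=[0.2079, -0.9781, 0.0000] o=[0.0917, 0.0195, 0.1993] → [-0.6904, -0.1468, -1.5042, 0.2079, -0.9781, 0.0000]
J4: z=[-0.5470, -0.1163, -0.8290] o=[-0.3796, -0.6737, 0.6075] → [-0.4298, 0.8408, 0.1657, -0.5470, -0.1163, -0.8290]
J5: z=[0.4483, -0.8770, -0.1728] o=[-0.8887, -1.0093, 0.9904] → [0.0504, 0.0916, -0.3340, 0.4483, -0.8770, -0.1728]
V = J·q̇ = [-0.5985, 0.4208, -0.4465, 0.3473, -0.5328, -0.3898]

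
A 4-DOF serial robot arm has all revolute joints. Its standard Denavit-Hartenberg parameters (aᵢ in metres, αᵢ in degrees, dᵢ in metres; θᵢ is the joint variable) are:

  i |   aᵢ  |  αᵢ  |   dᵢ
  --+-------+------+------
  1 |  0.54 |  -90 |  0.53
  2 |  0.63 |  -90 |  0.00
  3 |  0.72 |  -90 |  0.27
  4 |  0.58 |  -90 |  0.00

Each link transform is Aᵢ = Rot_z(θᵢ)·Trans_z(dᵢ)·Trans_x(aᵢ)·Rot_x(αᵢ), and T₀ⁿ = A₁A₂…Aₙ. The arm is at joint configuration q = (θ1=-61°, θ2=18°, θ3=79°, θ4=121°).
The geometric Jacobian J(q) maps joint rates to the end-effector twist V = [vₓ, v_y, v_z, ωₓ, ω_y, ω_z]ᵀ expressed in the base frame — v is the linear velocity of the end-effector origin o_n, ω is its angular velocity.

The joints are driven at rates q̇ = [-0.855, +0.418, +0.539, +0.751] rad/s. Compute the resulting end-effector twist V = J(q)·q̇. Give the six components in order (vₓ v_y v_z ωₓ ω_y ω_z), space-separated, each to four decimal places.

-1.0202 0.2395 -0.4342 -0.1804 0.8921 -1.1398

o_n = [0.2617, -1.3251, 0.5265]
J₁: ẑ×o_n = [1.3251, 0.2617, -0.0000], ω = ẑ
J2: z=[0.8746, 0.4848, 0.0000] o=[0.2618, -0.4723, 0.5300] → [-0.0017, 0.0030, -0.7458, 0.8746, 0.4848, 0.0000]
J3: z=[-0.1498, 0.2703, -0.9511] o=[0.5523, -0.9963, 0.3353] → [-0.2610, 0.3050, 0.1278, -0.1498, 0.2703, -0.9511]
J4: z=[-0.6195, 0.7240, 0.3033] o=[-0.0430, -1.3803, 0.0361] → [0.3383, 0.3962, -0.2548, -0.6195, 0.7240, 0.3033]
V = J·q̇ = [-1.0202, 0.2395, -0.4342, -0.1804, 0.8921, -1.1398]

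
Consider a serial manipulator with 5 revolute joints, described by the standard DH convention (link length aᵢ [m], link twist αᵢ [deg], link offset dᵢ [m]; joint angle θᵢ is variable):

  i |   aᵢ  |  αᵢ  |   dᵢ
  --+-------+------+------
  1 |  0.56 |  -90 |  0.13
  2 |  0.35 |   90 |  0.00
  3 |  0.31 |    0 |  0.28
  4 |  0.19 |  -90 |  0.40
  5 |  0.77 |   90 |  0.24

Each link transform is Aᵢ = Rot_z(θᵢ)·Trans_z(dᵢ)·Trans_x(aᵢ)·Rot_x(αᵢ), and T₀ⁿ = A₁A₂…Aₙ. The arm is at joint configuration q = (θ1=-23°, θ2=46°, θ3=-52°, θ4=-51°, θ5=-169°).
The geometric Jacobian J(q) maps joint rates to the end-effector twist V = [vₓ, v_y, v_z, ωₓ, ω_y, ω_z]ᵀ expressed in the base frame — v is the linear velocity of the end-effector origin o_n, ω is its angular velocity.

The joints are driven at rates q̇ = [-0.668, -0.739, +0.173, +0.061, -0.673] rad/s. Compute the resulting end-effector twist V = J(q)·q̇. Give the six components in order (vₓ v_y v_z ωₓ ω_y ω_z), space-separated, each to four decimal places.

-0.5452 -0.8290 0.5866 -0.4940 -0.4287 -0.0337

o_n = [1.7387, -0.4631, 0.0556]
J₁: ẑ×o_n = [0.4631, 1.7387, -0.0000], ω = ẑ
J2: z=[0.3907, 0.9205, 0.0000] o=[0.5155, -0.2188, 0.1300] → [-0.0685, 0.0291, -1.2214, 0.3907, 0.9205, 0.0000]
J3: z=[0.6622, -0.2811, 0.6947] o=[0.7393, -0.3138, -0.1218] → [0.0539, 0.5768, 0.1820, 0.6622, -0.2811, 0.6947]
J4: z=[0.6622, -0.2811, 0.6947] o=[0.9513, -0.6692, -0.0646] → [-0.1769, 0.4674, 0.3578, 0.6622, -0.2811, 0.6947]
J5: z=[0.5352, -0.4715, -0.7009] o=[1.1165, -0.9404, 0.2441] → [0.4234, -0.3353, 0.5488, 0.5352, -0.4715, -0.7009]
V = J·q̇ = [-0.5452, -0.8290, 0.5866, -0.4940, -0.4287, -0.0337]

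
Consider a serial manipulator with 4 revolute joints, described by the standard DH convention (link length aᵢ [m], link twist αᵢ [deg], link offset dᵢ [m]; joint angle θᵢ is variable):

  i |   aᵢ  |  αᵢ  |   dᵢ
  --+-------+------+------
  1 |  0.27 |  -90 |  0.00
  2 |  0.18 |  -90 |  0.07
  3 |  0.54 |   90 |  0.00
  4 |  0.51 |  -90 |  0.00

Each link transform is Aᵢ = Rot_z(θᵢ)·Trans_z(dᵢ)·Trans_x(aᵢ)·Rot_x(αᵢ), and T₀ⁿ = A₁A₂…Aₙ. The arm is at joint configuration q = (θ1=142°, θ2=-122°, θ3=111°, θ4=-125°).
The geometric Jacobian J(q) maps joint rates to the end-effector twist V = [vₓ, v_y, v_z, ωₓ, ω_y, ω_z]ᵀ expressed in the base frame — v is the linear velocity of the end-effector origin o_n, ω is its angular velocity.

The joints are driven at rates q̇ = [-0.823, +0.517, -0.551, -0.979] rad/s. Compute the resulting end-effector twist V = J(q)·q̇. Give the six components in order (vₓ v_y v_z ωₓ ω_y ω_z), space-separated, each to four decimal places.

-0.1862 -0.4157 0.5922 -0.5477 -0.6734 -1.8901

o_n = [0.2037, 0.0452, -0.1439]
J₁: ẑ×o_n = [-0.0452, 0.2037, 0.0000], ω = ẑ
J2: z=[-0.6157, -0.7880, 0.0000] o=[-0.2128, 0.1662, 0.0000] → [0.1134, -0.0886, 0.4027, -0.6157, -0.7880, 0.0000]
J3: z=[-0.6683, 0.5221, 0.5299] o=[-0.1807, 0.0523, 0.1526] → [-0.1511, 0.0055, -0.1959, -0.6683, 0.5221, 0.5299]
J4: z=[0.6105, -0.0222, 0.7917] o=[0.0489, 0.5127, -0.0115] → [0.3731, 0.2035, -0.2820, 0.6105, -0.0222, 0.7917]
V = J·q̇ = [-0.1862, -0.4157, 0.5922, -0.5477, -0.6734, -1.8901]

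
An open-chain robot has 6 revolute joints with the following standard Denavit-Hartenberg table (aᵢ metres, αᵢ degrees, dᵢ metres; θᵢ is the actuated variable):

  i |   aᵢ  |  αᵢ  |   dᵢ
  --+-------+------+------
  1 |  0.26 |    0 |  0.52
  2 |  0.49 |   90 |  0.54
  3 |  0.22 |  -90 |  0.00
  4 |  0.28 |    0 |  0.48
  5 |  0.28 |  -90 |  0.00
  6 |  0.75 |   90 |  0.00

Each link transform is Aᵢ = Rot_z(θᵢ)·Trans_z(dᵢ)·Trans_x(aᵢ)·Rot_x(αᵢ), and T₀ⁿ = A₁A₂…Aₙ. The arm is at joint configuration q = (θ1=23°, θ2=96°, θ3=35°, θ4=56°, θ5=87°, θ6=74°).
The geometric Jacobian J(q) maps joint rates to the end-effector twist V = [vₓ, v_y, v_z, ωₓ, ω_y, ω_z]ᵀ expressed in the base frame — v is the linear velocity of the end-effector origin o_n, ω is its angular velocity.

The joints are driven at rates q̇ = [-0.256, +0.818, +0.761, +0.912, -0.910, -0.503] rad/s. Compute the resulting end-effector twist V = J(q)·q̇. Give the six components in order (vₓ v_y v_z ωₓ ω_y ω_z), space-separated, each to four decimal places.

o_n = [-0.5196, 0.3878, 0.8557]
J₁: ẑ×o_n = [-0.3878, -0.5196, 0.0000], ω = ẑ
J2: z=[0.0000, 0.0000, 1.0000] o=[0.2393, 0.1016, 0.5200] → [-0.2862, -0.7590, 0.0000, 0.0000, 0.0000, 1.0000]
J3: z=[0.8746, 0.4848, 0.0000] o=[0.0018, 0.5302, 1.0600] → [-0.0991, 0.1787, 0.1283, 0.8746, 0.4848, 0.0000]
J4: z=[0.2781, -0.5017, 0.8192] o=[-0.0856, 0.6878, 1.1862] → [0.4116, -0.2636, -0.3012, 0.2781, -0.5017, 0.8192]
J5: z=[0.2781, -0.5017, 0.8192] o=[-0.2173, 0.4466, 1.6692] → [0.4563, -0.0214, -0.1680, 0.2781, -0.5017, 0.8192]
J6: z=[0.9375, -0.0440, -0.3452] o=[-0.2759, 0.2047, 1.5409] → [0.0933, 0.7266, 0.1609, 0.9375, -0.0440, -0.3452]
V = J·q̇ = [-0.2971, -0.9382, -0.1051, 0.1946, 0.3901, 0.7373]

-0.2971 -0.9382 -0.1051 0.1946 0.3901 0.7373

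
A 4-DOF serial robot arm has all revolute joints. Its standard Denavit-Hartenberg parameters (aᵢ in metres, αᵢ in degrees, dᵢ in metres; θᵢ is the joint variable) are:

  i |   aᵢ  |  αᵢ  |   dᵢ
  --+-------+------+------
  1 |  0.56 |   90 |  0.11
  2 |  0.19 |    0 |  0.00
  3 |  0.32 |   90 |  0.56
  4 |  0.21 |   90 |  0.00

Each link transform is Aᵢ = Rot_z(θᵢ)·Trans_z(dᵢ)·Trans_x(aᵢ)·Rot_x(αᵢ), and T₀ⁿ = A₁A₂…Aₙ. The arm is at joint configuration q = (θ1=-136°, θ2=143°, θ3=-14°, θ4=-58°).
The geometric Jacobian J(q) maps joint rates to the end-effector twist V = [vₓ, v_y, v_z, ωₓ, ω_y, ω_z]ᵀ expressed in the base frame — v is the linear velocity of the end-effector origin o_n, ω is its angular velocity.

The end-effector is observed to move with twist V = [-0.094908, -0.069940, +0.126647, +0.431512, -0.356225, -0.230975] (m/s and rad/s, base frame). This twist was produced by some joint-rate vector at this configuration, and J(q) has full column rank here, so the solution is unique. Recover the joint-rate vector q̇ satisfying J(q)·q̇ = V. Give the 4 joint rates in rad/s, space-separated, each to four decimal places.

o_n = [-0.3637, 0.1797, 0.5595]
J₁: ẑ×o_n = [-0.1797, -0.3637, 0.0000], ω = ẑ
J2: z=[-0.6947, 0.7193, 0.0000] o=[-0.4028, -0.3890, 0.1100] → [0.3234, 0.3123, -0.4232, -0.6947, 0.7193, 0.0000]
J3: z=[-0.6947, 0.7193, 0.0000] o=[-0.2937, -0.2836, 0.2243] → [0.2411, 0.2328, -0.2714, -0.6947, 0.7193, 0.0000]
J4: z=[-0.5590, -0.5399, 0.6293] o=[-0.5378, 0.2591, 0.4730] → [0.0033, 0.1579, 0.1384, -0.5590, -0.5399, 0.6293]
q̇ = J⁺·V = [-0.1800, 0.0860, -0.6420, -0.0810]

-0.1800 0.0860 -0.6420 -0.0810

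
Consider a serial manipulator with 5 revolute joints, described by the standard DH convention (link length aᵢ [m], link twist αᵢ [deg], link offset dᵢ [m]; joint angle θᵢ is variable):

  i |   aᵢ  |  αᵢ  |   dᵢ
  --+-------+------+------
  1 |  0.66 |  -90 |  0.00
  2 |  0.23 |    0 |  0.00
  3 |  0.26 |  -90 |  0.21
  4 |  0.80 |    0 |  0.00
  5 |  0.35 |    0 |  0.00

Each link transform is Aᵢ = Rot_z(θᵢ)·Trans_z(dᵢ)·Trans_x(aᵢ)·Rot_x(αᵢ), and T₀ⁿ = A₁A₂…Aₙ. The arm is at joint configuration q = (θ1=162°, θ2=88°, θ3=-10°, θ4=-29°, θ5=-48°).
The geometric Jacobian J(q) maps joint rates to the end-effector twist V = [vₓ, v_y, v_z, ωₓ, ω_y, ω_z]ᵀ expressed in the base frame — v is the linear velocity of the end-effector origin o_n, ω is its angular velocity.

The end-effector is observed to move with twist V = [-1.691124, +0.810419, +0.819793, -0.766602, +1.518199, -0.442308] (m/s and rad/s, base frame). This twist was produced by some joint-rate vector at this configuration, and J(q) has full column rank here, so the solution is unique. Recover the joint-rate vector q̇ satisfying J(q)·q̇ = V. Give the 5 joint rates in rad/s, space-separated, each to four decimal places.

-0.6970 -0.4200 -0.7870 -0.3880 -0.8370

o_n = [-1.1308, -0.6198, -1.2456]
J₁: ẑ×o_n = [0.6198, -1.1308, 0.0000], ω = ẑ
J2: z=[-0.3090, -0.9511, 0.0000] o=[-0.6277, 0.2040, 0.0000] → [1.1846, -0.3849, -0.2239, -0.3090, -0.9511, 0.0000]
J3: z=[-0.3090, -0.9511, 0.0000] o=[-0.6353, 0.2064, -0.2299] → [0.9660, -0.3139, -0.2159, -0.3090, -0.9511, 0.0000]
J4: z=[0.9303, -0.3023, -0.2079] o=[-0.7516, 0.0234, -0.4842] → [0.0964, 0.7872, -0.7129, 0.9303, -0.3023, -0.2079]
J5: z=[0.9303, -0.3023, -0.2079] o=[-1.0098, -0.3005, -1.1686] → [-0.0431, 0.0968, -0.3336, 0.9303, -0.3023, -0.2079]
q̇ = J⁺·V = [-0.6970, -0.4200, -0.7870, -0.3880, -0.8370]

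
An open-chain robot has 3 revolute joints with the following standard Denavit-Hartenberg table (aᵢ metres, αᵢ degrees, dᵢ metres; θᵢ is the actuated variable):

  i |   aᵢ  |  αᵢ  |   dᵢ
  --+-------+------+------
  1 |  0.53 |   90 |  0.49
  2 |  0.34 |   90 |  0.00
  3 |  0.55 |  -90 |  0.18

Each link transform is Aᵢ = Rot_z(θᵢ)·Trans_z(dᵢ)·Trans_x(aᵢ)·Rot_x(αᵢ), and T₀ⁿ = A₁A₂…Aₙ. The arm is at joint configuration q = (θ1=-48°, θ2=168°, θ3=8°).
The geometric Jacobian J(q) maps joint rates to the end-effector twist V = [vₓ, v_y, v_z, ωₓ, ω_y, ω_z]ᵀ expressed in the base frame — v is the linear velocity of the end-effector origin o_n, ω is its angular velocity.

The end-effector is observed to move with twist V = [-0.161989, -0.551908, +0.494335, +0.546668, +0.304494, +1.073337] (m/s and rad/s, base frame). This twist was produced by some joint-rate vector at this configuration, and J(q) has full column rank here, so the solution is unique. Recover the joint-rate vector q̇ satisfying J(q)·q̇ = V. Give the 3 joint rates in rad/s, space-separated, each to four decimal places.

0.4170 -0.6100 0.6710

o_n = [-0.2562, 0.1702, 0.8500]
J₁: ẑ×o_n = [-0.1702, -0.2562, 0.0000], ω = ẑ
J2: z=[-0.7431, -0.6691, 0.0000] o=[0.3546, -0.3939, 0.4900] → [-0.2409, 0.2675, -0.8279, -0.7431, -0.6691, 0.0000]
J3: z=[0.1391, -0.1545, 0.9781] o=[0.1321, -0.1467, 0.5607] → [-0.3547, -0.4201, -0.0159, 0.1391, -0.1545, 0.9781]
q̇ = J⁺·V = [0.4170, -0.6100, 0.6710]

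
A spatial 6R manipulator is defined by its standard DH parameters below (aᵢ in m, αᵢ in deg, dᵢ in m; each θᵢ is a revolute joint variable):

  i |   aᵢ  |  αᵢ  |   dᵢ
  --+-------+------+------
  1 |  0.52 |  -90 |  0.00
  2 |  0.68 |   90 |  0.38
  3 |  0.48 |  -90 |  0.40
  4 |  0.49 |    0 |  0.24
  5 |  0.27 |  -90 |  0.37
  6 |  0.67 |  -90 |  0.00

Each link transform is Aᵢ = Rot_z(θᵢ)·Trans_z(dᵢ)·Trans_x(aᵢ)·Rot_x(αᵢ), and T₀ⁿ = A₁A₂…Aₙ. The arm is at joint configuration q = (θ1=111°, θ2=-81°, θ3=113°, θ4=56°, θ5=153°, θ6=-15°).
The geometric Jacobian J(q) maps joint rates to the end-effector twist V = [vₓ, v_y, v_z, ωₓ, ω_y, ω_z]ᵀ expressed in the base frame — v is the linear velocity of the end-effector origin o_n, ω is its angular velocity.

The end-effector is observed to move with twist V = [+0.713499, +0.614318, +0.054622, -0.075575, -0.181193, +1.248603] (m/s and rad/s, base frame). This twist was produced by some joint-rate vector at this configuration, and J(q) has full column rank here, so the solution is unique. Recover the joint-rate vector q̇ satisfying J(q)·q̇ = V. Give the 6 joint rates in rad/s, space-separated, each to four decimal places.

o_n = [-0.0575, 0.0673, 0.0465]
J₁: ẑ×o_n = [-0.0673, -0.0575, 0.0000], ω = ẑ
J2: z=[-0.9336, -0.3584, 0.0000] o=[-0.1864, 0.4855, 0.0000] → [-0.0167, 0.0435, 0.4365, -0.9336, -0.3584, 0.0000]
J3: z=[0.3540, -0.9221, 0.1564] o=[-0.5792, 0.4486, 0.6716] → [0.6360, 0.3029, 0.3461, 0.3540, -0.9221, 0.1564]
J4: z=[0.4164, 0.0056, -0.9092] o=[-0.8396, -0.1060, 0.5490] → [0.1548, -0.5019, 0.0678, 0.4164, 0.0056, -0.9092]
J5: z=[0.4164, 0.0056, -0.9092] o=[-1.1130, 0.1639, 0.1615] → [-0.0884, -0.9117, -0.0461, 0.4164, 0.0056, -0.9092]
J6: z=[-0.0964, -0.9941, -0.0503] o=[-0.7148, 0.1367, -0.0633] → [-0.1127, -0.0225, 0.6601, -0.0964, -0.9941, -0.0503]
q̇ = J⁺·V = [0.9540, 0.4180, 0.8450, 0.6180, -0.7550, -0.7530]

0.9540 0.4180 0.8450 0.6180 -0.7550 -0.7530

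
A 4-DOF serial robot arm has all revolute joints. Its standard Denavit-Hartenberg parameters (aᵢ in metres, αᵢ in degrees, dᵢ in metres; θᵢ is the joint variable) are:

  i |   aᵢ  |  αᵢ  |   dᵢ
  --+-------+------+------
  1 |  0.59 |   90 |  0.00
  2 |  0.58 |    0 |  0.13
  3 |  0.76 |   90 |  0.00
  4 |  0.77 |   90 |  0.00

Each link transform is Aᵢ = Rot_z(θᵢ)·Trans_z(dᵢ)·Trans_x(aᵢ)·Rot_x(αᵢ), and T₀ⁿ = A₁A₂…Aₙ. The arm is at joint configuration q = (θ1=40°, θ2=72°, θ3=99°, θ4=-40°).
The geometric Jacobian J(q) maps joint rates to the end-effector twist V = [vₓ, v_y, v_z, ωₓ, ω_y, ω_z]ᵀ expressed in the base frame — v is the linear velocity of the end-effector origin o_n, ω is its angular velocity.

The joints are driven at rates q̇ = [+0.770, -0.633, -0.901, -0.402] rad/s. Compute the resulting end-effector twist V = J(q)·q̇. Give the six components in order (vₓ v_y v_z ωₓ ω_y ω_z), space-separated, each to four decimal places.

0.5776 0.2273 1.9006 -1.0342 1.1347 0.3729

o_n = [-0.6666, -0.0830, 0.7628]
J₁: ẑ×o_n = [0.0830, -0.6666, 0.0000], ω = ẑ
J2: z=[0.6428, -0.7660, 0.0000] o=[0.4520, 0.3792, 0.0000] → [-0.5843, -0.4903, -1.1540, 0.6428, -0.7660, 0.0000]
J3: z=[0.6428, -0.7660, 0.0000] o=[0.6728, 0.3949, 0.5516] → [-0.1618, -0.1357, -1.3332, 0.6428, -0.7660, 0.0000]
J4: z=[0.1198, 0.1006, 0.9877] o=[0.0978, -0.0876, 0.6705] → [0.0047, -0.7661, 0.0774, 0.1198, 0.1006, 0.9877]
V = J·q̇ = [0.5776, 0.2273, 1.9006, -1.0342, 1.1347, 0.3729]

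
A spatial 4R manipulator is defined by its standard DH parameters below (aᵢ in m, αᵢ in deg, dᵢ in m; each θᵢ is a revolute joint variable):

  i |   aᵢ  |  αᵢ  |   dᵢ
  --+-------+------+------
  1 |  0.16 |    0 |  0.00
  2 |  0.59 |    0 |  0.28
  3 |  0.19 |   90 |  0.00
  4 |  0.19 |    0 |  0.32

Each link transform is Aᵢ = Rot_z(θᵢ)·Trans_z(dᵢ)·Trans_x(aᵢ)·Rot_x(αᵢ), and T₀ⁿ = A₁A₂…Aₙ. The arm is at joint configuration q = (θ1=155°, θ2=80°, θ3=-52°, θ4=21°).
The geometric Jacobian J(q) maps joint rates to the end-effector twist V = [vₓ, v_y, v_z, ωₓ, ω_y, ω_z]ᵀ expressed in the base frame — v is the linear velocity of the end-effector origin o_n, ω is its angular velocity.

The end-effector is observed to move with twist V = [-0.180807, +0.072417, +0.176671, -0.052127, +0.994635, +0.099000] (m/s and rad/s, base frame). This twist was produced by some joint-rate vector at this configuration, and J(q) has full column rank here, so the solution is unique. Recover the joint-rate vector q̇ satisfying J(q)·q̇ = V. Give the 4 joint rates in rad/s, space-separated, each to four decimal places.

0.2410 -0.6600 0.5180 0.9960

o_n = [-0.8670, -0.1153, 0.3481]
J₁: ẑ×o_n = [0.1153, -0.8670, 0.0000], ω = ẑ
J2: z=[0.0000, 0.0000, 1.0000] o=[-0.1450, 0.0676, 0.0000] → [0.1830, -0.7220, 0.0000, 0.0000, 0.0000, 1.0000]
J3: z=[0.0000, 0.0000, 1.0000] o=[-0.4834, -0.4157, 0.2800] → [-0.3003, -0.3836, 0.0000, 0.0000, 0.0000, 1.0000]
J4: z=[-0.0523, 0.9986, 0.0000] o=[-0.6732, -0.4256, 0.2800] → [0.0680, 0.0036, 0.1774, -0.0523, 0.9986, 0.0000]
q̇ = J⁺·V = [0.2410, -0.6600, 0.5180, 0.9960]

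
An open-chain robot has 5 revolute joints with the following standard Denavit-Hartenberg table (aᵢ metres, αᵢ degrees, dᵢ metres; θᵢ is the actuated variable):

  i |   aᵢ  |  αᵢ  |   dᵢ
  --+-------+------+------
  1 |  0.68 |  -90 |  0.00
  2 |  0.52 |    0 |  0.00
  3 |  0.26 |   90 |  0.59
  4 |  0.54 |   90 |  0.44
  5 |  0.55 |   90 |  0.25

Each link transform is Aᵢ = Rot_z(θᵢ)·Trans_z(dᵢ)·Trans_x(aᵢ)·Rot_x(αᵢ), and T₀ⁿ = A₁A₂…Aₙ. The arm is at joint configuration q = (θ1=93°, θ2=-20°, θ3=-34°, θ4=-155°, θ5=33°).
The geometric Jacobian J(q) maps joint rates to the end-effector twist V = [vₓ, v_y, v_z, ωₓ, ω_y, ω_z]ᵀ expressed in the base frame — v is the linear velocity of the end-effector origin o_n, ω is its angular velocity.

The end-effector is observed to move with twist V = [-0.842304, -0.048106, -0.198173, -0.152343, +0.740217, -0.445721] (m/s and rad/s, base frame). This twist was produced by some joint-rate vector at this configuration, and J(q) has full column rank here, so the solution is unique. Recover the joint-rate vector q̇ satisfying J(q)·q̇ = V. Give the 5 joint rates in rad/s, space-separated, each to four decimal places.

o_n = [-0.3996, 0.1069, 0.0033]
J₁: ẑ×o_n = [-0.1069, -0.3996, 0.0000], ω = ẑ
J2: z=[-0.9986, -0.0523, 0.0000] o=[-0.0356, 0.6791, 0.0000] → [-0.0002, 0.0033, 0.5523, -0.9986, -0.0523, 0.0000]
J3: z=[-0.9986, -0.0523, 0.0000] o=[-0.0612, 1.1670, 0.1779] → [0.0091, -0.1743, 1.0410, -0.9986, -0.0523, 0.0000]
J4: z=[0.0423, -0.8079, 0.5878] o=[-0.6584, 1.2888, 0.3882] → [1.0057, 0.1684, 0.1590, 0.0423, -0.8079, 0.5878]
J5: z=[-0.8921, -0.2955, -0.3419] o=[-0.3968, 0.6580, 0.2509] → [-0.1152, -0.2199, 0.4908, -0.8921, -0.2955, -0.3419]
q̇ = J⁺·V = [-0.0110, 0.5590, -0.2580, -0.8600, -0.2070]

-0.0110 0.5590 -0.2580 -0.8600 -0.2070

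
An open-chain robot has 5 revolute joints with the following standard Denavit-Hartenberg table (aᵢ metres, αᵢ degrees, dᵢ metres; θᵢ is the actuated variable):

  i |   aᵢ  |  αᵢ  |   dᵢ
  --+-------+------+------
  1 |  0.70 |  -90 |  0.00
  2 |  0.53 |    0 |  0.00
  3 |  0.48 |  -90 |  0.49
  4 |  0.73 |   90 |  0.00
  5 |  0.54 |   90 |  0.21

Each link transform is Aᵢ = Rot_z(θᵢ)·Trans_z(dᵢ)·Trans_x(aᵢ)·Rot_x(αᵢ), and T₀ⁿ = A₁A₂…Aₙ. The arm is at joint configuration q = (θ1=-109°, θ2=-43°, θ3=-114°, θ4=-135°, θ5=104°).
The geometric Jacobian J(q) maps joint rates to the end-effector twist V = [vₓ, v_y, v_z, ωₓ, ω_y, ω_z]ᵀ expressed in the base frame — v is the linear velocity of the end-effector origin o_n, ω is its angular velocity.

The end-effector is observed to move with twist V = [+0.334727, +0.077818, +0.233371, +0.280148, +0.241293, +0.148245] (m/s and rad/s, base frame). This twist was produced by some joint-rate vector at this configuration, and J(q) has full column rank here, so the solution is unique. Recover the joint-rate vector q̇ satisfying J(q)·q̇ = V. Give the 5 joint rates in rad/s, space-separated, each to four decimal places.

0.1550 -0.5860 0.4810 -0.1310 -0.4120

o_n = [0.2752, -1.5514, 0.8077]
J₁: ẑ×o_n = [1.5514, 0.2752, -0.0000], ω = ẑ
J2: z=[0.9455, -0.3256, 0.0000] o=[-0.2279, -0.6619, 0.0000] → [-0.2630, -0.7637, -0.6773, 0.9455, -0.3256, 0.0000]
J3: z=[0.9455, -0.3256, 0.0000] o=[-0.3541, -1.0284, 0.3615] → [-0.1453, -0.4219, -0.2897, 0.9455, -0.3256, 0.0000]
J4: z=[-0.1272, -0.3694, 0.9205] o=[0.2531, -0.7701, 0.5490] → [0.6236, 0.0533, 0.1076, -0.1272, -0.3694, 0.9205]
J5: z=[-0.8805, -0.3852, -0.2763] o=[0.5864, -1.3874, 0.3473] → [-0.2227, 0.4913, 0.0245, -0.8805, -0.3852, -0.2763]
q̇ = J⁺·V = [0.1550, -0.5860, 0.4810, -0.1310, -0.4120]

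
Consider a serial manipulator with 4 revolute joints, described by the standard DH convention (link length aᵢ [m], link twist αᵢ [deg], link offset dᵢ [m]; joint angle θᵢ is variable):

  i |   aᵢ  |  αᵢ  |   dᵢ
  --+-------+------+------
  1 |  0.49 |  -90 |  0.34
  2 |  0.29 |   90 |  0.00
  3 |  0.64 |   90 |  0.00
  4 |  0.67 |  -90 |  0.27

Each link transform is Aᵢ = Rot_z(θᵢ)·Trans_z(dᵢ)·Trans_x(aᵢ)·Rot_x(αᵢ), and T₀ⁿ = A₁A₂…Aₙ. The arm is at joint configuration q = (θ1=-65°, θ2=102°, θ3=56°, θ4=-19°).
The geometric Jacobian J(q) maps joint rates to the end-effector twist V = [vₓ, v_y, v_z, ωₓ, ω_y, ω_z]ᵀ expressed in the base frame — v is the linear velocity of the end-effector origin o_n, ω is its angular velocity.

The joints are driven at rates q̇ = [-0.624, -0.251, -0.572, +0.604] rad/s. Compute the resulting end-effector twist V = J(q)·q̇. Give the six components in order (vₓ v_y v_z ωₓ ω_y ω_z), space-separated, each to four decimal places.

o_n = [0.8292, 0.3627, -0.8138]
J₁: ẑ×o_n = [-0.3627, 0.8292, 0.0000], ω = ẑ
J2: z=[0.9063, 0.4226, 0.0000] o=[0.2071, -0.4441, 0.3400] → [-0.4876, 1.0457, 0.4683, 0.9063, 0.4226, 0.0000]
J3: z=[0.4134, -0.8865, -0.2079] o=[0.1816, -0.3894, 0.0563] → [0.9278, 0.2251, 0.8850, 0.4134, -0.8865, -0.2079]
J4: z=[-0.5796, -0.0801, -0.8109] o=[0.6310, -0.0978, -0.2937] → [0.4151, -0.4622, -0.2510, -0.5796, -0.0801, -0.8109]
V = J·q̇ = [0.0687, -1.1878, -0.7754, -0.8140, 0.3526, -0.9949]

0.0687 -1.1878 -0.7754 -0.8140 0.3526 -0.9949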